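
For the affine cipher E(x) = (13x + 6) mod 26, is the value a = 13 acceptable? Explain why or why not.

Step 1: Compute gcd(13, 26).
Step 2: gcd(13, 26) = 13.
Since gcd = 13 != 1, 13 shares a common factor with 26, so it cannot be used.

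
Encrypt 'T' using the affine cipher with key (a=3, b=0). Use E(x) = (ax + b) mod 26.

Step 1: Convert 'T' to number: x = 19.
Step 2: E(19) = (3 * 19 + 0) mod 26 = 57 mod 26 = 5.
Step 3: Convert 5 back to letter: F.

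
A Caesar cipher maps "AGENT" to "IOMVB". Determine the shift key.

Step 1: Compare first letters: A (position 0) -> I (position 8).
Step 2: Shift = (8 - 0) mod 26 = 8.
The shift value is 8.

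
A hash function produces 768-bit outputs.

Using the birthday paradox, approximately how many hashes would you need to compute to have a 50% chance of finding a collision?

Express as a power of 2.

Step 1: The birthday paradox gives collision probability ~50% after sqrt(2^n) = 2^(n/2) hashes.
Step 2: For 768-bit output: 2^(768/2) = 2^384.
Step 3: Approximately 2^384 hash computations needed.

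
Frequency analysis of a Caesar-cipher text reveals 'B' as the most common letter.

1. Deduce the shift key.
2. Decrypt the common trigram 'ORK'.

Step 1: In English, 'E' is the most frequent letter (12.7%).
Step 2: The most frequent ciphertext letter is 'B' (position 1).
Step 3: Shift = (1 - 4) mod 26 = 23.
Step 4: Decrypt 'ORK' by shifting back 23:
  O -> R
  R -> U
  K -> N
Step 5: 'ORK' decrypts to 'RUN'.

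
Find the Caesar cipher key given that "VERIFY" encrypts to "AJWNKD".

Step 1: Compare first letters: V (position 21) -> A (position 0).
Step 2: Shift = (0 - 21) mod 26 = 5.
The shift value is 5.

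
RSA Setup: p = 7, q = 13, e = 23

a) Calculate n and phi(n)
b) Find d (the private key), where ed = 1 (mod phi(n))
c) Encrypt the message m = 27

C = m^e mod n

Step 1: n = 7 * 13 = 91.
Step 2: phi(n) = (7-1)(13-1) = 6 * 12 = 72.
Step 3: Find d = 23^(-1) mod 72 = 47.
  Verify: 23 * 47 = 1081 = 1 (mod 72).
Step 4: C = 27^23 mod 91 = 27.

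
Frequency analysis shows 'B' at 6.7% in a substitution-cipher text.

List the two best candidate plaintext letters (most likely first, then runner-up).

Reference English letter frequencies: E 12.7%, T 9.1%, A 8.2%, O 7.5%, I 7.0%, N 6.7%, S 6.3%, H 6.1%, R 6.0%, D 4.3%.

Step 1: Observed frequency of 'B' is 6.7%.
Step 2: Compute distances to each reference frequency and sort:
  N (6.7%): difference = 0.0% <-- BEST
  I (7.0%): difference = 0.3% <-- RUNNER-UP
  S (6.3%): difference = 0.4%
  H (6.1%): difference = 0.6%
  R (6.0%): difference = 0.7%
Step 3: Most likely is 'N' (6.7%, diff 0.0%); second most likely is 'I' (7.0%, diff 0.3%).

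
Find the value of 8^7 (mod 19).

Step 1: Compute 8^7 mod 19 step by step, reducing modulo 19 at each step.
  8^1 mod 19 = 8
  8^2 mod 19 = (8 * 8) mod 19 = 7
  8^3 mod 19 = (7 * 8) mod 19 = 18
  8^4 mod 19 = (18 * 8) mod 19 = 11
  8^5 mod 19 = (11 * 8) mod 19 = 12
  8^6 mod 19 = (12 * 8) mod 19 = 1
  8^7 mod 19 = (1 * 8) mod 19 = 8
Step 2: Result = 8.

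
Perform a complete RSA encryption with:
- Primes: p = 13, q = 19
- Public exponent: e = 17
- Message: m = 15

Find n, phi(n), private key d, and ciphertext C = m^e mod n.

Step 1: n = 13 * 19 = 247.
Step 2: phi(n) = (13-1)(19-1) = 12 * 18 = 216.
Step 3: Find d = 17^(-1) mod 216 = 89.
  Verify: 17 * 89 = 1513 = 1 (mod 216).
Step 4: C = 15^17 mod 247 = 71.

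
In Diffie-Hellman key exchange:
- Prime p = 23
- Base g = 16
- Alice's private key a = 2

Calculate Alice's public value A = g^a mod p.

Step 1: A = g^a mod p = 16^2 mod 23.
  16^1 mod 23 = 16
  16^2 mod 23 = (16 * 16) mod 23 = 3
Result: A = 3.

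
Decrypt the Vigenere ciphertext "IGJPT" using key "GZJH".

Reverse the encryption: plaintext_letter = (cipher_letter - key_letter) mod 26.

Step 1: Extend key: GZJHG
Step 2: Decrypt each letter (c - k) mod 26:
  I(8) - G(6) = (8-6) mod 26 = 2 = C
  G(6) - Z(25) = (6-25) mod 26 = 7 = H
  J(9) - J(9) = (9-9) mod 26 = 0 = A
  P(15) - H(7) = (15-7) mod 26 = 8 = I
  T(19) - G(6) = (19-6) mod 26 = 13 = N
Plaintext: CHAIN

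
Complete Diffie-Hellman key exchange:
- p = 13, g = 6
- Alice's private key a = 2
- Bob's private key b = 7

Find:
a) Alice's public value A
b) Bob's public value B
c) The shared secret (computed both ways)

Step 1: A = g^a mod p = 6^2 mod 13 = 10.
Step 2: B = g^b mod p = 6^7 mod 13 = 7.
Step 3: Alice computes s = B^a mod p = 7^2 mod 13 = 10.
Step 4: Bob computes s = A^b mod p = 10^7 mod 13 = 10.
Both sides agree: shared secret = 10.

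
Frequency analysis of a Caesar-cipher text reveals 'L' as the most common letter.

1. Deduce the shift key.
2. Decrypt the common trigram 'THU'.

Step 1: In English, 'E' is the most frequent letter (12.7%).
Step 2: The most frequent ciphertext letter is 'L' (position 11).
Step 3: Shift = (11 - 4) mod 26 = 7.
Step 4: Decrypt 'THU' by shifting back 7:
  T -> M
  H -> A
  U -> N
Step 5: 'THU' decrypts to 'MAN'.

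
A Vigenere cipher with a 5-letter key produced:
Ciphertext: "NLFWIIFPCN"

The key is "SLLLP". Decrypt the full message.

Step 1: Key 'SLLLP' has length 5. Extended key: SLLLPSLLLP
Step 2: Decrypt each position:
  N(13) - S(18) = 21 = V
  L(11) - L(11) = 0 = A
  F(5) - L(11) = 20 = U
  W(22) - L(11) = 11 = L
  I(8) - P(15) = 19 = T
  I(8) - S(18) = 16 = Q
  F(5) - L(11) = 20 = U
  P(15) - L(11) = 4 = E
  C(2) - L(11) = 17 = R
  N(13) - P(15) = 24 = Y
Plaintext: VAULTQUERY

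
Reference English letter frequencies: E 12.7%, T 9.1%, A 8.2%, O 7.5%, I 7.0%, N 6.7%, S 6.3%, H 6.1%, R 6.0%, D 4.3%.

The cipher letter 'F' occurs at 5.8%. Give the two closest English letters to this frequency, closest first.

Step 1: Observed frequency of 'F' is 5.8%.
Step 2: Compute distances to each reference frequency and sort:
  R (6.0%): difference = 0.2% <-- BEST
  H (6.1%): difference = 0.3% <-- RUNNER-UP
  S (6.3%): difference = 0.5%
  N (6.7%): difference = 0.9%
  I (7.0%): difference = 1.2%
Step 3: Most likely is 'R' (6.0%, diff 0.2%); second most likely is 'H' (6.1%, diff 0.3%).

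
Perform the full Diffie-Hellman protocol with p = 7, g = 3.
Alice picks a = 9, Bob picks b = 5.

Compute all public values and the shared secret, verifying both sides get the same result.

Step 1: A = g^a mod p = 3^9 mod 7 = 6.
Step 2: B = g^b mod p = 3^5 mod 7 = 5.
Step 3: Alice computes s = B^a mod p = 5^9 mod 7 = 6.
Step 4: Bob computes s = A^b mod p = 6^5 mod 7 = 6.
Both sides agree: shared secret = 6.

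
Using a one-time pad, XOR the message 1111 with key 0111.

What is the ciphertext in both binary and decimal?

Step 1: Write out the XOR operation bit by bit:
  Message: 1111
  Key:     0111
  XOR:     1000
Step 2: Convert to decimal: 1000 = 8.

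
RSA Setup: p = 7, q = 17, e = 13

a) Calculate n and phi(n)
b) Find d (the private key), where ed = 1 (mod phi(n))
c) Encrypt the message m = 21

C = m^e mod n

Step 1: n = 7 * 17 = 119.
Step 2: phi(n) = (7-1)(17-1) = 6 * 16 = 96.
Step 3: Find d = 13^(-1) mod 96 = 37.
  Verify: 13 * 37 = 481 = 1 (mod 96).
Step 4: C = 21^13 mod 119 = 21.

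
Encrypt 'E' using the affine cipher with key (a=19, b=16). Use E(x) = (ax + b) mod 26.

Step 1: Convert 'E' to number: x = 4.
Step 2: E(4) = (19 * 4 + 16) mod 26 = 92 mod 26 = 14.
Step 3: Convert 14 back to letter: O.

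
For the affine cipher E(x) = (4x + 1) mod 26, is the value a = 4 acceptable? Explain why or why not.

Step 1: Compute gcd(4, 26).
Step 2: gcd(4, 26) = 2.
Since gcd = 2 != 1, 4 shares a common factor with 26, so it cannot be used.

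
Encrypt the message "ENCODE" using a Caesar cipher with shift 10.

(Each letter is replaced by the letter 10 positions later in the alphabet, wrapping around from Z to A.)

Step 1: For each letter, shift forward by 10 positions (mod 26).
  E (position 4) -> position (4+10) mod 26 = 14 -> O
  N (position 13) -> position (13+10) mod 26 = 23 -> X
  C (position 2) -> position (2+10) mod 26 = 12 -> M
  O (position 14) -> position (14+10) mod 26 = 24 -> Y
  D (position 3) -> position (3+10) mod 26 = 13 -> N
  E (position 4) -> position (4+10) mod 26 = 14 -> O
Result: OXMYNO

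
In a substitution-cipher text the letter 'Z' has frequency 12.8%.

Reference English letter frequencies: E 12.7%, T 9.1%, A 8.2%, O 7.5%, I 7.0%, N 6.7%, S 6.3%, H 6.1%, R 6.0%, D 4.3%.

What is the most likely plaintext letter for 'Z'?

Step 1: The observed frequency is 12.8%.
Step 2: Compare with English frequencies:
  E: 12.7% (difference: 0.1%) <-- closest
  T: 9.1% (difference: 3.7%)
  A: 8.2% (difference: 4.6%)
  O: 7.5% (difference: 5.3%)
  I: 7.0% (difference: 5.8%)
  N: 6.7% (difference: 6.1%)
  S: 6.3% (difference: 6.5%)
  H: 6.1% (difference: 6.7%)
  R: 6.0% (difference: 6.8%)
  D: 4.3% (difference: 8.5%)
Step 3: 'Z' most likely represents 'E' (frequency 12.7%).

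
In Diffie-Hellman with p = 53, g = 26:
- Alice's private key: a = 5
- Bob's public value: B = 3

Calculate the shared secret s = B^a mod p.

Step 1: s = B^a mod p = 3^5 mod 53.
  3^1 mod 53 = 3
  3^2 mod 53 = (3 * 3) mod 53 = 9
  3^3 mod 53 = (9 * 3) mod 53 = 27
  3^4 mod 53 = (27 * 3) mod 53 = 28
  3^5 mod 53 = (28 * 3) mod 53 = 31
Result: shared secret = 31.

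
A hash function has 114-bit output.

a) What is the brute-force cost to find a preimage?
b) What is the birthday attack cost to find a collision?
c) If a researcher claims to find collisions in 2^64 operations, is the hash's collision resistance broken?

Step 1: Preimage resistance requires brute-force of 2^114 operations.
Step 2: Collision resistance (birthday bound) = 2^(114/2) = 2^57.
Step 3: The claimed attack costs 2^64 operations.
Step 4: Since 2^64 >= 2^57, the claimed attack is no faster than the generic birthday attack, so this does not break collision resistance.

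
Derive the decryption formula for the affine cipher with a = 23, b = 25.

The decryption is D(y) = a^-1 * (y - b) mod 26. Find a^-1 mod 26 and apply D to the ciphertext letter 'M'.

Step 1: Find a^-1, the modular inverse of 23 mod 26.
Step 2: We need 23 * a^-1 = 1 (mod 26).
Step 3: 23 * 17 = 391 = 15 * 26 + 1, so a^-1 = 17.
Step 4: D(y) = 17(y - 25) mod 26.
Step 5: Apply to 'M' (y = 12): D(12) = 17 * (12 - 25) mod 26 = 17 * -13 mod 26 = 13 -> 'N'.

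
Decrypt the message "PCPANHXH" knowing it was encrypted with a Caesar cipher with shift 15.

Step 1: Reverse the shift by subtracting 15 from each letter position.
  P (position 15) -> position (15-15) mod 26 = 0 -> A
  C (position 2) -> position (2-15) mod 26 = 13 -> N
  P (position 15) -> position (15-15) mod 26 = 0 -> A
  A (position 0) -> position (0-15) mod 26 = 11 -> L
  N (position 13) -> position (13-15) mod 26 = 24 -> Y
  H (position 7) -> position (7-15) mod 26 = 18 -> S
  X (position 23) -> position (23-15) mod 26 = 8 -> I
  H (position 7) -> position (7-15) mod 26 = 18 -> S
Decrypted message: ANALYSIS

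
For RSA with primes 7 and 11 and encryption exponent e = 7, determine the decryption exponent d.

Step 1: n = 7 * 11 = 77.
Step 2: phi(n) = 6 * 10 = 60.
Step 3: Find d such that 7 * d = 1 (mod 60).
Step 4: d = 7^(-1) mod 60 = 43.
Verification: 7 * 43 = 301 = 5 * 60 + 1.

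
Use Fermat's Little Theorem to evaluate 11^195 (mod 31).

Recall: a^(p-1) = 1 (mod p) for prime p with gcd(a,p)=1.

Step 1: Since 31 is prime, by Fermat's Little Theorem: 11^30 = 1 (mod 31).
Step 2: Reduce exponent: 195 mod 30 = 15.
Step 3: So 11^195 = 11^15 (mod 31).
Step 4: 11^15 mod 31 = 30.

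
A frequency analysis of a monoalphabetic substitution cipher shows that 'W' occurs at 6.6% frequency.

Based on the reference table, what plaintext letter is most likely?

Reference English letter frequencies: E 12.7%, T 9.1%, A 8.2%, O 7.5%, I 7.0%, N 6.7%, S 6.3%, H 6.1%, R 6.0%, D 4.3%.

Step 1: The observed frequency is 6.6%.
Step 2: Compare with English frequencies:
  E: 12.7% (difference: 6.1%)
  T: 9.1% (difference: 2.5%)
  A: 8.2% (difference: 1.6%)
  O: 7.5% (difference: 0.9%)
  I: 7.0% (difference: 0.4%)
  N: 6.7% (difference: 0.1%) <-- closest
  S: 6.3% (difference: 0.3%)
  H: 6.1% (difference: 0.5%)
  R: 6.0% (difference: 0.6%)
  D: 4.3% (difference: 2.3%)
Step 3: 'W' most likely represents 'N' (frequency 6.7%).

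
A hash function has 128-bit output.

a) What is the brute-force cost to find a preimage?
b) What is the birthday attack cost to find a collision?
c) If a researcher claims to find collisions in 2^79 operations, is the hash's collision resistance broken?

Step 1: Preimage resistance requires brute-force of 2^128 operations.
Step 2: Collision resistance (birthday bound) = 2^(128/2) = 2^64.
Step 3: The claimed attack costs 2^79 operations.
Step 4: Since 2^79 >= 2^64, the claimed attack is no faster than the generic birthday attack, so this does not break collision resistance.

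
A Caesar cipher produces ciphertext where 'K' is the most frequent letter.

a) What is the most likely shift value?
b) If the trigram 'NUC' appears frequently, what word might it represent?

Step 1: In English, 'E' is the most frequent letter (12.7%).
Step 2: The most frequent ciphertext letter is 'K' (position 10).
Step 3: Shift = (10 - 4) mod 26 = 6.
Step 4: Decrypt 'NUC' by shifting back 6:
  N -> H
  U -> O
  C -> W
Step 5: 'NUC' decrypts to 'HOW'.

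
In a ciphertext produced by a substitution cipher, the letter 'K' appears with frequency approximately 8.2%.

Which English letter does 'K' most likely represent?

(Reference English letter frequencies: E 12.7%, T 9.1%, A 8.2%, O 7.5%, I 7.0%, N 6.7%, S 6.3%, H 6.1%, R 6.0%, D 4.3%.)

Step 1: The observed frequency is 8.2%.
Step 2: Compare with English frequencies:
  E: 12.7% (difference: 4.5%)
  T: 9.1% (difference: 0.9%)
  A: 8.2% (difference: 0.0%) <-- closest
  O: 7.5% (difference: 0.7%)
  I: 7.0% (difference: 1.2%)
  N: 6.7% (difference: 1.5%)
  S: 6.3% (difference: 1.9%)
  H: 6.1% (difference: 2.1%)
  R: 6.0% (difference: 2.2%)
  D: 4.3% (difference: 3.9%)
Step 3: 'K' most likely represents 'A' (frequency 8.2%).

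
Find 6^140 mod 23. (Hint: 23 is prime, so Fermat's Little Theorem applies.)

Step 1: Since 23 is prime, by Fermat's Little Theorem: 6^22 = 1 (mod 23).
Step 2: Reduce exponent: 140 mod 22 = 8.
Step 3: So 6^140 = 6^8 (mod 23).
Step 4: 6^8 mod 23 = 18.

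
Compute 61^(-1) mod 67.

Step 1: We need x such that 61 * x = 1 (mod 67).
Step 2: Using the extended Euclidean algorithm or trial:
  61 * 11 = 671 = 10 * 67 + 1.
Step 3: Since 671 mod 67 = 1, the inverse is x = 11.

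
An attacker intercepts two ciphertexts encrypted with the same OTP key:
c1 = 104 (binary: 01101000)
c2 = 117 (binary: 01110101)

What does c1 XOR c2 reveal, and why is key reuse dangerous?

Step 1: c1 XOR c2 = (m1 XOR k) XOR (m2 XOR k).
Step 2: By XOR associativity/commutativity: = m1 XOR m2 XOR k XOR k = m1 XOR m2.
Step 3: 01101000 XOR 01110101 = 00011101 = 29.
Step 4: The key cancels out! An attacker learns m1 XOR m2 = 29, revealing the relationship between plaintexts.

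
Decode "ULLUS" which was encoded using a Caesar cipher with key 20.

Step 1: Reverse the shift by subtracting 20 from each letter position.
  U (position 20) -> position (20-20) mod 26 = 0 -> A
  L (position 11) -> position (11-20) mod 26 = 17 -> R
  L (position 11) -> position (11-20) mod 26 = 17 -> R
  U (position 20) -> position (20-20) mod 26 = 0 -> A
  S (position 18) -> position (18-20) mod 26 = 24 -> Y
Decrypted message: ARRAY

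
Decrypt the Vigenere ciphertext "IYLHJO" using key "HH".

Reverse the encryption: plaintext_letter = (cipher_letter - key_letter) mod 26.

Step 1: Extend key: HHHHHH
Step 2: Decrypt each letter (c - k) mod 26:
  I(8) - H(7) = (8-7) mod 26 = 1 = B
  Y(24) - H(7) = (24-7) mod 26 = 17 = R
  L(11) - H(7) = (11-7) mod 26 = 4 = E
  H(7) - H(7) = (7-7) mod 26 = 0 = A
  J(9) - H(7) = (9-7) mod 26 = 2 = C
  O(14) - H(7) = (14-7) mod 26 = 7 = H
Plaintext: BREACH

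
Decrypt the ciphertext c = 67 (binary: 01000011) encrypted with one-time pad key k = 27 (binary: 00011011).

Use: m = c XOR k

Step 1: XOR ciphertext with key:
  Ciphertext: 01000011
  Key:        00011011
  XOR:        01011000
Step 2: Plaintext = 01011000 = 88 in decimal.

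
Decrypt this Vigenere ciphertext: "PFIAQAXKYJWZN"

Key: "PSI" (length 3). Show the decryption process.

Step 1: Key 'PSI' has length 3. Extended key: PSIPSIPSIPSIP
Step 2: Decrypt each position:
  P(15) - P(15) = 0 = A
  F(5) - S(18) = 13 = N
  I(8) - I(8) = 0 = A
  A(0) - P(15) = 11 = L
  Q(16) - S(18) = 24 = Y
  A(0) - I(8) = 18 = S
  X(23) - P(15) = 8 = I
  K(10) - S(18) = 18 = S
  Y(24) - I(8) = 16 = Q
  J(9) - P(15) = 20 = U
  W(22) - S(18) = 4 = E
  Z(25) - I(8) = 17 = R
  N(13) - P(15) = 24 = Y
Plaintext: ANALYSISQUERY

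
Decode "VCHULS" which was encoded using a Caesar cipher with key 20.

Step 1: Reverse the shift by subtracting 20 from each letter position.
  V (position 21) -> position (21-20) mod 26 = 1 -> B
  C (position 2) -> position (2-20) mod 26 = 8 -> I
  H (position 7) -> position (7-20) mod 26 = 13 -> N
  U (position 20) -> position (20-20) mod 26 = 0 -> A
  L (position 11) -> position (11-20) mod 26 = 17 -> R
  S (position 18) -> position (18-20) mod 26 = 24 -> Y
Decrypted message: BINARY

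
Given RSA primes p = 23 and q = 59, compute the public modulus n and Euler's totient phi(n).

Step 1: n = p * q = 23 * 59 = 1357.
Step 2: phi(n) = (p-1)(q-1) = 22 * 58 = 1276.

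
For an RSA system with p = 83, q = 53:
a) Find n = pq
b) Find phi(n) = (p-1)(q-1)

Step 1: n = p * q = 83 * 53 = 4399.
Step 2: phi(n) = (p-1)(q-1) = 82 * 52 = 4264.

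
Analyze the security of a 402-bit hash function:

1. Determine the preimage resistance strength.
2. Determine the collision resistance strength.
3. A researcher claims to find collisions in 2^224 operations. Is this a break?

Step 1: Preimage resistance requires brute-force of 2^402 operations.
Step 2: Collision resistance (birthday bound) = 2^(402/2) = 2^201.
Step 3: The claimed attack costs 2^224 operations.
Step 4: Since 2^224 >= 2^201, the claimed attack is no faster than the generic birthday attack, so this does not break collision resistance.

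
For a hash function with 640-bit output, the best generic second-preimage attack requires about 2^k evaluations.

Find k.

Step 1: The hash has a 640-bit output.
Step 2: Second-preimage resistance means: given a specific input x, it should be infeasible to find a different y with h(y) = h(x).
With a 640-bit output, a generic search for a second preimage costs about 2^640 evaluations (each trial matches the fixed target with probability 2^-640).
Step 3: Security level = 640 bits.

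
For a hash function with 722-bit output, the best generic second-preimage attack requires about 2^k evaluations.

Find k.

Step 1: The hash has a 722-bit output.
Step 2: Second-preimage resistance means: given a specific input x, it should be infeasible to find a different y with h(y) = h(x).
With a 722-bit output, a generic search for a second preimage costs about 2^722 evaluations (each trial matches the fixed target with probability 2^-722).
Step 3: Security level = 722 bits.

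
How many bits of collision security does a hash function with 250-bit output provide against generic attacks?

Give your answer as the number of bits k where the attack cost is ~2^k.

Step 1: The hash has a 250-bit output.
Step 2: Collision resistance means it should be infeasible to find any x != y with h(x) = h(y).
By the birthday bound, a generic collision search succeeds after about sqrt(2^250) = 2^(250/2) = 2^125 evaluations.
Step 3: Security level = 125 bits.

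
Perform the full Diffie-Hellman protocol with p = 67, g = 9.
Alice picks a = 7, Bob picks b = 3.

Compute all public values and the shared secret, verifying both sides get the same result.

Step 1: A = g^a mod p = 9^7 mod 67 = 40.
Step 2: B = g^b mod p = 9^3 mod 67 = 59.
Step 3: Alice computes s = B^a mod p = 59^7 mod 67 = 15.
Step 4: Bob computes s = A^b mod p = 40^3 mod 67 = 15.
Both sides agree: shared secret = 15.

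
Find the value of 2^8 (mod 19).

Step 1: Compute 2^8 mod 19 step by step, reducing modulo 19 at each step.
  2^1 mod 19 = 2
  2^2 mod 19 = (2 * 2) mod 19 = 4
  2^3 mod 19 = (4 * 2) mod 19 = 8
  2^4 mod 19 = (8 * 2) mod 19 = 16
  2^5 mod 19 = (16 * 2) mod 19 = 13
  2^6 mod 19 = (13 * 2) mod 19 = 7
  2^7 mod 19 = (7 * 2) mod 19 = 14
  2^8 mod 19 = (14 * 2) mod 19 = 9
Step 2: Result = 9.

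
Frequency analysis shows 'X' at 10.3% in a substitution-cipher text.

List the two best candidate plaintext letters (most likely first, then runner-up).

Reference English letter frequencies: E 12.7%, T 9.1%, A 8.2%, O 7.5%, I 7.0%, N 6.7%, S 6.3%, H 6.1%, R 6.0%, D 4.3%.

Step 1: Observed frequency of 'X' is 10.3%.
Step 2: Compute distances to each reference frequency and sort:
  T (9.1%): difference = 1.2% <-- BEST
  A (8.2%): difference = 2.1% <-- RUNNER-UP
  E (12.7%): difference = 2.4%
  O (7.5%): difference = 2.8%
  I (7.0%): difference = 3.3%
Step 3: Most likely is 'T' (9.1%, diff 1.2%); second most likely is 'A' (8.2%, diff 2.1%).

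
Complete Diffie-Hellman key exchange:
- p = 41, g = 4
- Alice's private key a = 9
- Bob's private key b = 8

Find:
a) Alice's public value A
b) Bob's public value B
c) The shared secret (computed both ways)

Step 1: A = g^a mod p = 4^9 mod 41 = 31.
Step 2: B = g^b mod p = 4^8 mod 41 = 18.
Step 3: Alice computes s = B^a mod p = 18^9 mod 41 = 16.
Step 4: Bob computes s = A^b mod p = 31^8 mod 41 = 16.
Both sides agree: shared secret = 16.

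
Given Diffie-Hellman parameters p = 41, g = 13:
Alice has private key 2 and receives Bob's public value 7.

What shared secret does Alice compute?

Step 1: s = B^a mod p = 7^2 mod 41.
  7^1 mod 41 = 7
  7^2 mod 41 = (7 * 7) mod 41 = 8
Result: shared secret = 8.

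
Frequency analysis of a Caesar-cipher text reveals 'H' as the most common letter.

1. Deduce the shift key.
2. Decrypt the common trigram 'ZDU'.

Step 1: In English, 'E' is the most frequent letter (12.7%).
Step 2: The most frequent ciphertext letter is 'H' (position 7).
Step 3: Shift = (7 - 4) mod 26 = 3.
Step 4: Decrypt 'ZDU' by shifting back 3:
  Z -> W
  D -> A
  U -> R
Step 5: 'ZDU' decrypts to 'WAR'.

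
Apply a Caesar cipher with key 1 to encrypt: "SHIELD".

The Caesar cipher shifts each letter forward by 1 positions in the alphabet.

Step 1: For each letter, shift forward by 1 positions (mod 26).
  S (position 18) -> position (18+1) mod 26 = 19 -> T
  H (position 7) -> position (7+1) mod 26 = 8 -> I
  I (position 8) -> position (8+1) mod 26 = 9 -> J
  E (position 4) -> position (4+1) mod 26 = 5 -> F
  L (position 11) -> position (11+1) mod 26 = 12 -> M
  D (position 3) -> position (3+1) mod 26 = 4 -> E
Result: TIJFME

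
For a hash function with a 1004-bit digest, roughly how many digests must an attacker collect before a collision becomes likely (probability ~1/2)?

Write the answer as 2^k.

Step 1: The birthday paradox gives collision probability ~50% after sqrt(2^n) = 2^(n/2) hashes.
Step 2: For 1004-bit output: 2^(1004/2) = 2^502.
Step 3: Approximately 2^502 hash computations needed.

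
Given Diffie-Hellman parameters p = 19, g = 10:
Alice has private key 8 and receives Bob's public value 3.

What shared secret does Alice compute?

Step 1: s = B^a mod p = 3^8 mod 19.
  3^1 mod 19 = 3
  3^2 mod 19 = (3 * 3) mod 19 = 9
  3^3 mod 19 = (9 * 3) mod 19 = 8
  3^4 mod 19 = (8 * 3) mod 19 = 5
  3^5 mod 19 = (5 * 3) mod 19 = 15
  3^6 mod 19 = (15 * 3) mod 19 = 7
  3^7 mod 19 = (7 * 3) mod 19 = 2
  3^8 mod 19 = (2 * 3) mod 19 = 6
Result: shared secret = 6.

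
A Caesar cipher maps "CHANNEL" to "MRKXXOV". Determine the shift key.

Step 1: Compare first letters: C (position 2) -> M (position 12).
Step 2: Shift = (12 - 2) mod 26 = 10.
The shift value is 10.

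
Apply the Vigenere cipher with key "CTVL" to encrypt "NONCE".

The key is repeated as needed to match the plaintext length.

Step 1: Repeat key to match plaintext length:
  Plaintext: NONCE
  Key:       CTVLC
Step 2: Encrypt each letter:
  N(13) + C(2) = (13+2) mod 26 = 15 = P
  O(14) + T(19) = (14+19) mod 26 = 7 = H
  N(13) + V(21) = (13+21) mod 26 = 8 = I
  C(2) + L(11) = (2+11) mod 26 = 13 = N
  E(4) + C(2) = (4+2) mod 26 = 6 = G
Ciphertext: PHING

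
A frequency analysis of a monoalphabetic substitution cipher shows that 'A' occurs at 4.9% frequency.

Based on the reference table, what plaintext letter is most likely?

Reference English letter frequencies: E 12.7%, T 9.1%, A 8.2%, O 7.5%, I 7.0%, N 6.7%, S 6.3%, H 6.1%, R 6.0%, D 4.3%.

Step 1: The observed frequency is 4.9%.
Step 2: Compare with English frequencies:
  E: 12.7% (difference: 7.8%)
  T: 9.1% (difference: 4.2%)
  A: 8.2% (difference: 3.3%)
  O: 7.5% (difference: 2.6%)
  I: 7.0% (difference: 2.1%)
  N: 6.7% (difference: 1.8%)
  S: 6.3% (difference: 1.4%)
  H: 6.1% (difference: 1.2%)
  R: 6.0% (difference: 1.1%)
  D: 4.3% (difference: 0.6%) <-- closest
Step 3: 'A' most likely represents 'D' (frequency 4.3%).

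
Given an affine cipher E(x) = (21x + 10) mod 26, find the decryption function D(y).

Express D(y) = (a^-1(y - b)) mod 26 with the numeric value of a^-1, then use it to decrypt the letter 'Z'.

Step 1: Find a^-1, the modular inverse of 21 mod 26.
Step 2: We need 21 * a^-1 = 1 (mod 26).
Step 3: 21 * 5 = 105 = 4 * 26 + 1, so a^-1 = 5.
Step 4: D(y) = 5(y - 10) mod 26.
Step 5: Apply to 'Z' (y = 25): D(25) = 5 * (25 - 10) mod 26 = 5 * 15 mod 26 = 23 -> 'X'.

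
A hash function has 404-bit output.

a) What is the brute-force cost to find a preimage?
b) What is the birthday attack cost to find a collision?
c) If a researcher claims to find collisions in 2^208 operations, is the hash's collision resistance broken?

Step 1: Preimage resistance requires brute-force of 2^404 operations.
Step 2: Collision resistance (birthday bound) = 2^(404/2) = 2^202.
Step 3: The claimed attack costs 2^208 operations.
Step 4: Since 2^208 >= 2^202, the claimed attack is no faster than the generic birthday attack, so this does not break collision resistance.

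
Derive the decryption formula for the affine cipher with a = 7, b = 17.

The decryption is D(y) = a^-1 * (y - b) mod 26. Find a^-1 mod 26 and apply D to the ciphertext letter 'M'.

Step 1: Find a^-1, the modular inverse of 7 mod 26.
Step 2: We need 7 * a^-1 = 1 (mod 26).
Step 3: 7 * 15 = 105 = 4 * 26 + 1, so a^-1 = 15.
Step 4: D(y) = 15(y - 17) mod 26.
Step 5: Apply to 'M' (y = 12): D(12) = 15 * (12 - 17) mod 26 = 15 * -5 mod 26 = 3 -> 'D'.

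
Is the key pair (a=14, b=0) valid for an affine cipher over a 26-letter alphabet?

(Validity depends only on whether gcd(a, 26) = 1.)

Step 1: Compute gcd(14, 26).
Step 2: gcd(14, 26) = 2.
Since gcd = 2 != 1, 14 shares a common factor with 26, so it cannot be used.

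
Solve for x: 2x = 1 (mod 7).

Step 1: We need x such that 2 * x = 1 (mod 7).
Step 2: Using the extended Euclidean algorithm or trial:
  2 * 4 = 8 = 1 * 7 + 1.
Step 3: Since 8 mod 7 = 1, the inverse is x = 4.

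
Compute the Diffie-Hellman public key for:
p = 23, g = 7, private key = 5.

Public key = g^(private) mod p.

Step 1: A = g^a mod p = 7^5 mod 23.
  7^1 mod 23 = 7
  7^2 mod 23 = (7 * 7) mod 23 = 3
  7^3 mod 23 = (3 * 7) mod 23 = 21
  7^4 mod 23 = (21 * 7) mod 23 = 9
  7^5 mod 23 = (9 * 7) mod 23 = 17
Result: A = 17.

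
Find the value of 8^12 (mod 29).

Step 1: Compute 8^12 mod 29 step by step, reducing modulo 29 at each step.
  8^1 mod 29 = 8
  8^2 mod 29 = (8 * 8) mod 29 = 6
  8^3 mod 29 = (6 * 8) mod 29 = 19
  8^4 mod 29 = (19 * 8) mod 29 = 7
  8^5 mod 29 = (7 * 8) mod 29 = 27
  8^6 mod 29 = (27 * 8) mod 29 = 13
  8^7 mod 29 = (13 * 8) mod 29 = 17
  8^8 mod 29 = (17 * 8) mod 29 = 20
  8^9 mod 29 = (20 * 8) mod 29 = 15
  8^10 mod 29 = (15 * 8) mod 29 = 4
  8^11 mod 29 = (4 * 8) mod 29 = 3
  8^12 mod 29 = (3 * 8) mod 29 = 24
Step 2: Result = 24.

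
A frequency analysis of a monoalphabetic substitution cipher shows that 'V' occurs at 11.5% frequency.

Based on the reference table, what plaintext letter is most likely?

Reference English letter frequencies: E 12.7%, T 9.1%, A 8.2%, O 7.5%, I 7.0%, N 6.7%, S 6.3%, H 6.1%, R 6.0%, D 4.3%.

Step 1: The observed frequency is 11.5%.
Step 2: Compare with English frequencies:
  E: 12.7% (difference: 1.2%) <-- closest
  T: 9.1% (difference: 2.4%)
  A: 8.2% (difference: 3.3%)
  O: 7.5% (difference: 4.0%)
  I: 7.0% (difference: 4.5%)
  N: 6.7% (difference: 4.8%)
  S: 6.3% (difference: 5.2%)
  H: 6.1% (difference: 5.4%)
  R: 6.0% (difference: 5.5%)
  D: 4.3% (difference: 7.2%)
Step 3: 'V' most likely represents 'E' (frequency 12.7%).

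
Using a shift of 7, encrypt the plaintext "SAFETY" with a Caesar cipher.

Step 1: For each letter, shift forward by 7 positions (mod 26).
  S (position 18) -> position (18+7) mod 26 = 25 -> Z
  A (position 0) -> position (0+7) mod 26 = 7 -> H
  F (position 5) -> position (5+7) mod 26 = 12 -> M
  E (position 4) -> position (4+7) mod 26 = 11 -> L
  T (position 19) -> position (19+7) mod 26 = 0 -> A
  Y (position 24) -> position (24+7) mod 26 = 5 -> F
Result: ZHMLAF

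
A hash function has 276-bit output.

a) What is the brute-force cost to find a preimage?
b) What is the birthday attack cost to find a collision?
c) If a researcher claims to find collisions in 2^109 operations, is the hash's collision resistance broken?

Step 1: Preimage resistance requires brute-force of 2^276 operations.
Step 2: Collision resistance (birthday bound) = 2^(276/2) = 2^138.
Step 3: The claimed attack costs 2^109 operations.
Step 4: Since 2^109 < 2^138, the claimed attack beats the generic birthday bound, so collision resistance is broken.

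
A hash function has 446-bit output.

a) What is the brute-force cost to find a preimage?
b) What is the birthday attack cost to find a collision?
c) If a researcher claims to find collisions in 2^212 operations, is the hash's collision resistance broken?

Step 1: Preimage resistance requires brute-force of 2^446 operations.
Step 2: Collision resistance (birthday bound) = 2^(446/2) = 2^223.
Step 3: The claimed attack costs 2^212 operations.
Step 4: Since 2^212 < 2^223, the claimed attack beats the generic birthday bound, so collision resistance is broken.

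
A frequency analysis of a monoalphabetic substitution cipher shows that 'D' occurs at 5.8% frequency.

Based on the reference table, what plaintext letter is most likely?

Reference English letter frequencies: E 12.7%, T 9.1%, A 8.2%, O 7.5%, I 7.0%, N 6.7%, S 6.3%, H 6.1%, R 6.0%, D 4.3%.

Step 1: The observed frequency is 5.8%.
Step 2: Compare with English frequencies:
  E: 12.7% (difference: 6.9%)
  T: 9.1% (difference: 3.3%)
  A: 8.2% (difference: 2.4%)
  O: 7.5% (difference: 1.7%)
  I: 7.0% (difference: 1.2%)
  N: 6.7% (difference: 0.9%)
  S: 6.3% (difference: 0.5%)
  H: 6.1% (difference: 0.3%)
  R: 6.0% (difference: 0.2%) <-- closest
  D: 4.3% (difference: 1.5%)
Step 3: 'D' most likely represents 'R' (frequency 6.0%).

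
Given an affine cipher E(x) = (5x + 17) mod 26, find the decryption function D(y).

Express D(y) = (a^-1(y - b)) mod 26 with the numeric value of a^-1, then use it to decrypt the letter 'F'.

Step 1: Find a^-1, the modular inverse of 5 mod 26.
Step 2: We need 5 * a^-1 = 1 (mod 26).
Step 3: 5 * 21 = 105 = 4 * 26 + 1, so a^-1 = 21.
Step 4: D(y) = 21(y - 17) mod 26.
Step 5: Apply to 'F' (y = 5): D(5) = 21 * (5 - 17) mod 26 = 21 * -12 mod 26 = 8 -> 'I'.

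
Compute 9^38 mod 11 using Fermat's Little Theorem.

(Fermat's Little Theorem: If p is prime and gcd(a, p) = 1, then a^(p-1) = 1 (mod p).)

Step 1: Since 11 is prime, by Fermat's Little Theorem: 9^10 = 1 (mod 11).
Step 2: Reduce exponent: 38 mod 10 = 8.
Step 3: So 9^38 = 9^8 (mod 11).
Step 4: 9^8 mod 11 = 3.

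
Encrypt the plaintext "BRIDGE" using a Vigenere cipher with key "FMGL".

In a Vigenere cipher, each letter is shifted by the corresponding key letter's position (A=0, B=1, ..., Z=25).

Step 1: Repeat key to match plaintext length:
  Plaintext: BRIDGE
  Key:       FMGLFM
Step 2: Encrypt each letter:
  B(1) + F(5) = (1+5) mod 26 = 6 = G
  R(17) + M(12) = (17+12) mod 26 = 3 = D
  I(8) + G(6) = (8+6) mod 26 = 14 = O
  D(3) + L(11) = (3+11) mod 26 = 14 = O
  G(6) + F(5) = (6+5) mod 26 = 11 = L
  E(4) + M(12) = (4+12) mod 26 = 16 = Q
Ciphertext: GDOOLQ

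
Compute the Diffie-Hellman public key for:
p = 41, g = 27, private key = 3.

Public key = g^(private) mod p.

Step 1: A = g^a mod p = 27^3 mod 41.
  27^1 mod 41 = 27
  27^2 mod 41 = (27 * 27) mod 41 = 32
  27^3 mod 41 = (32 * 27) mod 41 = 3
Result: A = 3.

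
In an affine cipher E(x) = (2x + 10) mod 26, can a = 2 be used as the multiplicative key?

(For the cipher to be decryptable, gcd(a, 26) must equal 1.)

Step 1: Compute gcd(2, 26).
Step 2: gcd(2, 26) = 2.
Since gcd = 2 != 1, 2 shares a common factor with 26, so it cannot be used.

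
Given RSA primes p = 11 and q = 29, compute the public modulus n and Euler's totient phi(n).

Step 1: n = p * q = 11 * 29 = 319.
Step 2: phi(n) = (p-1)(q-1) = 10 * 28 = 280.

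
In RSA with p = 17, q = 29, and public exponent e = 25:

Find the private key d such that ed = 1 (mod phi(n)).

Step 1: n = 17 * 29 = 493.
Step 2: phi(n) = 16 * 28 = 448.
Step 3: Find d such that 25 * d = 1 (mod 448).
Step 4: d = 25^(-1) mod 448 = 233.
Verification: 25 * 233 = 5825 = 13 * 448 + 1.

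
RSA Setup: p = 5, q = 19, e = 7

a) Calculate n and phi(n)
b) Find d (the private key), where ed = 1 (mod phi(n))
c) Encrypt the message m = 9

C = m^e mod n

Step 1: n = 5 * 19 = 95.
Step 2: phi(n) = (5-1)(19-1) = 4 * 18 = 72.
Step 3: Find d = 7^(-1) mod 72 = 31.
  Verify: 7 * 31 = 217 = 1 (mod 72).
Step 4: C = 9^7 mod 95 = 4.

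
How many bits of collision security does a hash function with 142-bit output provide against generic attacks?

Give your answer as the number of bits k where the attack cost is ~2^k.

Step 1: The hash has a 142-bit output.
Step 2: Collision resistance means it should be infeasible to find any x != y with h(x) = h(y).
By the birthday bound, a generic collision search succeeds after about sqrt(2^142) = 2^(142/2) = 2^71 evaluations.
Step 3: Security level = 71 bits.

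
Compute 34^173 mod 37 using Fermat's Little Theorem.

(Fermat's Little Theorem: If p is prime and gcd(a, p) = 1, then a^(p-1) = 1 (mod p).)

Step 1: Since 37 is prime, by Fermat's Little Theorem: 34^36 = 1 (mod 37).
Step 2: Reduce exponent: 173 mod 36 = 29.
Step 3: So 34^173 = 34^29 (mod 37).
Step 4: 34^29 mod 37 = 9.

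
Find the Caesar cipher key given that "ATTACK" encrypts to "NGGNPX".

Step 1: Compare first letters: A (position 0) -> N (position 13).
Step 2: Shift = (13 - 0) mod 26 = 13.
The shift value is 13.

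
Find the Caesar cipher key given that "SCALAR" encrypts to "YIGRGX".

Step 1: Compare first letters: S (position 18) -> Y (position 24).
Step 2: Shift = (24 - 18) mod 26 = 6.
The shift value is 6.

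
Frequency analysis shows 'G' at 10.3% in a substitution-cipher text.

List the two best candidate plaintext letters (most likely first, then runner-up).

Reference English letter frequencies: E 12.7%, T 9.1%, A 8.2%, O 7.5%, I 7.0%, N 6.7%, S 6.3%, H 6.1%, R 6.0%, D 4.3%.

Step 1: Observed frequency of 'G' is 10.3%.
Step 2: Compute distances to each reference frequency and sort:
  T (9.1%): difference = 1.2% <-- BEST
  A (8.2%): difference = 2.1% <-- RUNNER-UP
  E (12.7%): difference = 2.4%
  O (7.5%): difference = 2.8%
  I (7.0%): difference = 3.3%
Step 3: Most likely is 'T' (9.1%, diff 1.2%); second most likely is 'A' (8.2%, diff 2.1%).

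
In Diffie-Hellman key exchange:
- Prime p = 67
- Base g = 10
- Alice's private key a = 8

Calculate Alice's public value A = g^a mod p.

Step 1: A = g^a mod p = 10^8 mod 67.
  10^1 mod 67 = 10
  10^2 mod 67 = (10 * 10) mod 67 = 33
  10^3 mod 67 = (33 * 10) mod 67 = 62
  10^4 mod 67 = (62 * 10) mod 67 = 17
  10^5 mod 67 = (17 * 10) mod 67 = 36
  10^6 mod 67 = (36 * 10) mod 67 = 25
  10^7 mod 67 = (25 * 10) mod 67 = 49
  10^8 mod 67 = (49 * 10) mod 67 = 21
Result: A = 21.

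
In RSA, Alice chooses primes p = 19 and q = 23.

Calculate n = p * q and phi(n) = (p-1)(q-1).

Step 1: n = p * q = 19 * 23 = 437.
Step 2: phi(n) = (p-1)(q-1) = 18 * 22 = 396.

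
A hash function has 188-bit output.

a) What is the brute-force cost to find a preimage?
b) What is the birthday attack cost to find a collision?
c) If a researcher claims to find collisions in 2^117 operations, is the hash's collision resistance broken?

Step 1: Preimage resistance requires brute-force of 2^188 operations.
Step 2: Collision resistance (birthday bound) = 2^(188/2) = 2^94.
Step 3: The claimed attack costs 2^117 operations.
Step 4: Since 2^117 >= 2^94, the claimed attack is no faster than the generic birthday attack, so this does not break collision resistance.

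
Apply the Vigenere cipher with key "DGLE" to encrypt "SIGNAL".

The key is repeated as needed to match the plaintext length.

Step 1: Repeat key to match plaintext length:
  Plaintext: SIGNAL
  Key:       DGLEDG
Step 2: Encrypt each letter:
  S(18) + D(3) = (18+3) mod 26 = 21 = V
  I(8) + G(6) = (8+6) mod 26 = 14 = O
  G(6) + L(11) = (6+11) mod 26 = 17 = R
  N(13) + E(4) = (13+4) mod 26 = 17 = R
  A(0) + D(3) = (0+3) mod 26 = 3 = D
  L(11) + G(6) = (11+6) mod 26 = 17 = R
Ciphertext: VORRDR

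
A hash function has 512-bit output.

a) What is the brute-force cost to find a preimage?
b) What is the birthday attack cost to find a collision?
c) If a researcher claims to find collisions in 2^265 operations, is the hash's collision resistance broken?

Step 1: Preimage resistance requires brute-force of 2^512 operations.
Step 2: Collision resistance (birthday bound) = 2^(512/2) = 2^256.
Step 3: The claimed attack costs 2^265 operations.
Step 4: Since 2^265 >= 2^256, the claimed attack is no faster than the generic birthday attack, so this does not break collision resistance.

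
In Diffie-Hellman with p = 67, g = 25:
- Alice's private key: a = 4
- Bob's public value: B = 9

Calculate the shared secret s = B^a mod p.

Step 1: s = B^a mod p = 9^4 mod 67.
  9^1 mod 67 = 9
  9^2 mod 67 = (9 * 9) mod 67 = 14
  9^3 mod 67 = (14 * 9) mod 67 = 59
  9^4 mod 67 = (59 * 9) mod 67 = 62
Result: shared secret = 62.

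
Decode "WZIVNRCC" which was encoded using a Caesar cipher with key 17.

Step 1: Reverse the shift by subtracting 17 from each letter position.
  W (position 22) -> position (22-17) mod 26 = 5 -> F
  Z (position 25) -> position (25-17) mod 26 = 8 -> I
  I (position 8) -> position (8-17) mod 26 = 17 -> R
  V (position 21) -> position (21-17) mod 26 = 4 -> E
  N (position 13) -> position (13-17) mod 26 = 22 -> W
  R (position 17) -> position (17-17) mod 26 = 0 -> A
  C (position 2) -> position (2-17) mod 26 = 11 -> L
  C (position 2) -> position (2-17) mod 26 = 11 -> L
Decrypted message: FIREWALL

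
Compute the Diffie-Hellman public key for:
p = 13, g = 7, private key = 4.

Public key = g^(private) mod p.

Step 1: A = g^a mod p = 7^4 mod 13.
  7^1 mod 13 = 7
  7^2 mod 13 = (7 * 7) mod 13 = 10
  7^3 mod 13 = (10 * 7) mod 13 = 5
  7^4 mod 13 = (5 * 7) mod 13 = 9
Result: A = 9.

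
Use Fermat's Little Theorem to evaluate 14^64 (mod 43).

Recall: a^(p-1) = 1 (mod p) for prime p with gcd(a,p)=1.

Step 1: Since 43 is prime, by Fermat's Little Theorem: 14^42 = 1 (mod 43).
Step 2: Reduce exponent: 64 mod 42 = 22.
Step 3: So 14^64 = 14^22 (mod 43).
Step 4: 14^22 mod 43 = 14.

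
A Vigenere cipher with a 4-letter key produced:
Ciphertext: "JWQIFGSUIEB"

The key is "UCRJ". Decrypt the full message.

Step 1: Key 'UCRJ' has length 4. Extended key: UCRJUCRJUCR
Step 2: Decrypt each position:
  J(9) - U(20) = 15 = P
  W(22) - C(2) = 20 = U
  Q(16) - R(17) = 25 = Z
  I(8) - J(9) = 25 = Z
  F(5) - U(20) = 11 = L
  G(6) - C(2) = 4 = E
  S(18) - R(17) = 1 = B
  U(20) - J(9) = 11 = L
  I(8) - U(20) = 14 = O
  E(4) - C(2) = 2 = C
  B(1) - R(17) = 10 = K
Plaintext: PUZZLEBLOCK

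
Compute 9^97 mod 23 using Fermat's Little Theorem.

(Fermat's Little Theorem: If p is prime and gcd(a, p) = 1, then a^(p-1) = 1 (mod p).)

Step 1: Since 23 is prime, by Fermat's Little Theorem: 9^22 = 1 (mod 23).
Step 2: Reduce exponent: 97 mod 22 = 9.
Step 3: So 9^97 = 9^9 (mod 23).
Step 4: 9^9 mod 23 = 2.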